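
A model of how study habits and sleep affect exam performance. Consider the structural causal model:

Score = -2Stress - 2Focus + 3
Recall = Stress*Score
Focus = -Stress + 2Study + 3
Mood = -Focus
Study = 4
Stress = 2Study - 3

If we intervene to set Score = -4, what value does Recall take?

Under do(Score=-4), the mechanism Score = -2Stress - 2Focus + 3 is discarded; Score is fixed at -4.
Stress = 2Study - 3  [with Study=4]  = 5
Recall = Stress*Score  [with Stress=5, Score=-4]  = -20

-20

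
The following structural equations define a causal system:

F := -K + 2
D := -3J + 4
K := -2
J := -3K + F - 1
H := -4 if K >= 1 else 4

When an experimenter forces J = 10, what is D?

-26

Intervening sets J = 10 and removes its equation (J := -3K + F - 1).
D = -3J + 4  [with J=10]  = -26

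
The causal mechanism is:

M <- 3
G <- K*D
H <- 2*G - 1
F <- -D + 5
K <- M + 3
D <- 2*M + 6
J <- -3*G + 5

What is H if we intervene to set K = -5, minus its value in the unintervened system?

do(K=-5) replaces the equation K <- M + 3 with the constant K = -5.
D = 2*M + 6  [with M=3]  = 12
G = K*D  [with K=-5, D=12]  = -60
H = 2*G - 1  [with G=-60]  = -121
Without intervention: K = M + 3  [with M=3]  = 6; D = 2*M + 6  [with M=3]  = 12; G = K*D  [with K=6, D=12]  = 72; H = 2*G - 1  [with G=72]  = 143.
Change = -121 − 143 = -264.

-264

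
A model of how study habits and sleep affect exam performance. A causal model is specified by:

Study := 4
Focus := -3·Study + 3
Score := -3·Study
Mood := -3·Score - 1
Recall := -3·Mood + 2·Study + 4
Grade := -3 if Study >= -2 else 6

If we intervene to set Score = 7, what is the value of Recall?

78

do(Score=7) replaces the equation Score := -3·Study with the constant Score = 7.
Mood = -3·Score - 1  [with Score=7]  = -22
Recall = -3·Mood + 2·Study + 4  [with Mood=-22, Study=4]  = 78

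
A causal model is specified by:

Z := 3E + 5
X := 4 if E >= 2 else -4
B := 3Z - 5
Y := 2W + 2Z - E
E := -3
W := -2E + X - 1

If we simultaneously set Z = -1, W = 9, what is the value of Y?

The joint intervention fixes Z = -1, W = 9, removing each variable's own equation.
Y = 2W + 2Z - E  [with W=9, Z=-1, E=-3]  = 19

19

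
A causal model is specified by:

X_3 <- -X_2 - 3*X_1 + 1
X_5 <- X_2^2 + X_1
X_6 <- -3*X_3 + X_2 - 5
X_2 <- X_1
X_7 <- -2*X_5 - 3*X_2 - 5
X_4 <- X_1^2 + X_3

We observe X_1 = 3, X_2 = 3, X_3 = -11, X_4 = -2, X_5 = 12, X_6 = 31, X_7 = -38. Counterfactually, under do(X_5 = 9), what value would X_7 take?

-32

Under do(X_5=9), the mechanism X_5 <- X_2^2 + X_1 is discarded; X_5 is fixed at 9.
X_2 = X_1  [with X_1=3]  = 3
X_7 = -2*X_5 - 3*X_2 - 5  [with X_5=9, X_2=3]  = -32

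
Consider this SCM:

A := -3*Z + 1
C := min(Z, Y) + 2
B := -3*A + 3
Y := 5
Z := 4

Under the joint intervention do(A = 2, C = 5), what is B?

Setting A = 2, C = 5 by intervention discards those variables' equations.
B = -3*A + 3  [with A=2]  = -3

-3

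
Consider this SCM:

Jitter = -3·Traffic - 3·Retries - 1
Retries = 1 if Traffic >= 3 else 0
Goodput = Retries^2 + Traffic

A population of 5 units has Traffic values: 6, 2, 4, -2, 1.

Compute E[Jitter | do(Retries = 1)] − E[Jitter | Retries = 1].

8.4

The intervention sets Retries=1 in all 5 units regardless of Traffic. Recomputing Jitter per unit gives -22, -10, -16, 2, -7; average -10.6.
E[Jitter|Retries=1] averages over only the 2 units with Retries=1 (Traffic = 6, 4): Jitter = -22, -16, mean -19.
Difference = -10.6 − (-19) = 8.4.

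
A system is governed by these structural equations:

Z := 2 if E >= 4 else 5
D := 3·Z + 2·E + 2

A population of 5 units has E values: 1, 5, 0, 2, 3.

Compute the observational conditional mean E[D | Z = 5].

Conditioning on Z=5 selects the 4 unit(s) with E ∈ {1, 0, 2, 3}. Their D values: 19, 17, 21, 23. Mean = 20.

20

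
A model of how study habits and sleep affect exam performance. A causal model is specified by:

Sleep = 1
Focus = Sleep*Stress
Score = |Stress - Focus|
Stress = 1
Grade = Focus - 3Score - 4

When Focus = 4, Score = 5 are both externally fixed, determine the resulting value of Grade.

Setting Focus = 4, Score = 5 by intervention discards those variables' equations.
Grade = Focus - 3Score - 4  [with Focus=4, Score=5]  = -15

-15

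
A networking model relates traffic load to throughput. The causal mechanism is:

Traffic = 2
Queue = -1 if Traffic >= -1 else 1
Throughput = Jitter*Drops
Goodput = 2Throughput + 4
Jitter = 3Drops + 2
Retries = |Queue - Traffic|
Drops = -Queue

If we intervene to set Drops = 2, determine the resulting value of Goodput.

The intervention breaks the incoming arrows to Drops: Drops = -Queue no longer applies, and Drops = 2.
Jitter = 3Drops + 2  [with Drops=2]  = 8
Throughput = Jitter*Drops  [with Jitter=8, Drops=2]  = 16
Goodput = 2Throughput + 4  [with Throughput=16]  = 36

36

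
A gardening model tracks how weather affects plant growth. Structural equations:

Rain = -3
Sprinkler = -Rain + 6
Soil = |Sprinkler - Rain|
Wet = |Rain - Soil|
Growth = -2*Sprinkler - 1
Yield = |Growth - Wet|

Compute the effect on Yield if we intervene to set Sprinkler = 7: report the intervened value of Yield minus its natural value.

-6

Under do(Sprinkler=7), the mechanism Sprinkler = -Rain + 6 is discarded; Sprinkler is fixed at 7.
Soil = |Sprinkler - Rain|  [with Sprinkler=7, Rain=-3]  = 10
Wet = |Rain - Soil|  [with Rain=-3, Soil=10]  = 13
Growth = -2*Sprinkler - 1  [with Sprinkler=7]  = -15
Yield = |Growth - Wet|  [with Growth=-15, Wet=13]  = 28
Without intervention: Sprinkler = -Rain + 6  [with Rain=-3]  = 9; Soil = |Sprinkler - Rain|  [with Sprinkler=9, Rain=-3]  = 12; Wet = |Rain - Soil|  [with Rain=-3, Soil=12]  = 15; Growth = -2*Sprinkler - 1  [with Sprinkler=9]  = -19; Yield = |Growth - Wet|  [with Growth=-19, Wet=15]  = 34.
Change = 28 − 34 = -6.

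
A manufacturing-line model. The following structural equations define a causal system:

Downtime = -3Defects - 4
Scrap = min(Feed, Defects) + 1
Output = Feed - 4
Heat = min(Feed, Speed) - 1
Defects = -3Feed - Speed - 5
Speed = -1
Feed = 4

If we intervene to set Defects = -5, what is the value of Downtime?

11

The intervention breaks the incoming arrows to Defects: Defects = -3Feed - Speed - 5 no longer applies, and Defects = -5.
Downtime = -3Defects - 4  [with Defects=-5]  = 11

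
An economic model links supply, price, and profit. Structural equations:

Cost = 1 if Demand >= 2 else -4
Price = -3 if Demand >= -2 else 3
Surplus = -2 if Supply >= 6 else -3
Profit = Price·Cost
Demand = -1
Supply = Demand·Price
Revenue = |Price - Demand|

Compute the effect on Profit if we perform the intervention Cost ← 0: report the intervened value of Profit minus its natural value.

-12

Under do(Cost=0), the mechanism Cost = 1 if Demand >= 2 else -4 is discarded; Cost is fixed at 0.
Price = -3 if Demand >= -2 else 3  [with Demand=-1]  = -3
Profit = Price·Cost  [with Price=-3, Cost=0]  = 0
Without intervention: Price = -3 if Demand >= -2 else 3  [with Demand=-1]  = -3; Cost = 1 if Demand >= 2 else -4  [with Demand=-1]  = -4; Profit = Price·Cost  [with Price=-3, Cost=-4]  = 12.
Change = 0 − 12 = -12.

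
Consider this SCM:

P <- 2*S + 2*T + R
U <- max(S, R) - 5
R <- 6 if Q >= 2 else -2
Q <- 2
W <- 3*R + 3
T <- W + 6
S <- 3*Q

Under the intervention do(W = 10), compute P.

The intervention breaks the incoming arrows to W: W <- 3*R + 3 no longer applies, and W = 10.
R = 6 if Q >= 2 else -2  [with Q=2]  = 6
T = W + 6  [with W=10]  = 16
S = 3*Q  [with Q=2]  = 6
P = 2*S + 2*T + R  [with S=6, T=16, R=6]  = 50

50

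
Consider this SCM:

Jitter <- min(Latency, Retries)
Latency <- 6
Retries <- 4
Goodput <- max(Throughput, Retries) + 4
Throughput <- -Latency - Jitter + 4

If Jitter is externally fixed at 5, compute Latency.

6

Under do(Jitter=5), the mechanism Jitter <- min(Latency, Retries) is discarded; Jitter is fixed at 5.
Latency is not downstream of the intervention, so its value is determined by the original equations.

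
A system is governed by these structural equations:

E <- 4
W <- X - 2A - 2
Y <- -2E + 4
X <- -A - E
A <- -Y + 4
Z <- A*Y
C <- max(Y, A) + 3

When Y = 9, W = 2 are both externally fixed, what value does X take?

The joint intervention fixes Y = 9, W = 2, removing each variable's own equation.
A = -Y + 4  [with Y=9]  = -5
X = -A - E  [with A=-5, E=4]  = 1

1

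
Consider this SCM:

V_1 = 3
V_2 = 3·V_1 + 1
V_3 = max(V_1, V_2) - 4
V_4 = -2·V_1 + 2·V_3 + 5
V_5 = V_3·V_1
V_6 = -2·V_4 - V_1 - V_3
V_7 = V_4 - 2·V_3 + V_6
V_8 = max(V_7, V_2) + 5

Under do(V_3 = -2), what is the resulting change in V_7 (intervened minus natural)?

40

The intervention breaks the incoming arrows to V_3: V_3 = max(V_1, V_2) - 4 no longer applies, and V_3 = -2.
V_4 = -2·V_1 + 2·V_3 + 5  [with V_1=3, V_3=-2]  = -5
V_6 = -2·V_4 - V_1 - V_3  [with V_4=-5, V_1=3, V_3=-2]  = 9
V_7 = V_4 - 2·V_3 + V_6  [with V_4=-5, V_3=-2, V_6=9]  = 8
Without intervention: V_2 = 3·V_1 + 1  [with V_1=3]  = 10; V_3 = max(V_1, V_2) - 4  [with V_1=3, V_2=10]  = 6; V_4 = -2·V_1 + 2·V_3 + 5  [with V_1=3, V_3=6]  = 11; V_6 = -2·V_4 - V_1 - V_3  [with V_4=11, V_1=3, V_3=6]  = -31; V_7 = V_4 - 2·V_3 + V_6  [with V_4=11, V_3=6, V_6=-31]  = -32.
Change = 8 − (-32) = 40.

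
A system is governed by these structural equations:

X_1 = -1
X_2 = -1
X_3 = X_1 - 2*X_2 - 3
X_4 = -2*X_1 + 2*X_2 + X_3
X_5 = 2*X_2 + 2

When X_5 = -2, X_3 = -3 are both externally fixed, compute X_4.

-3

Under do(X_5 = -2, X_3 = -3), each intervened variable's structural equation is replaced by its fixed value.
X_4 = -2*X_1 + 2*X_2 + X_3  [with X_1=-1, X_2=-1, X_3=-3]  = -3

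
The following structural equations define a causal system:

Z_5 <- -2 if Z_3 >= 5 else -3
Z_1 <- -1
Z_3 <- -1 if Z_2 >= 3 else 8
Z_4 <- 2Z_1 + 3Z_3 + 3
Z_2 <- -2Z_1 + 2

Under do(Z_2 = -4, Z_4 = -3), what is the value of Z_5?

Setting Z_2 = -4, Z_4 = -3 by intervention discards those variables' equations.
Z_3 = -1 if Z_2 >= 3 else 8  [with Z_2=-4]  = 8
Z_5 = -2 if Z_3 >= 5 else -3  [with Z_3=8]  = -2

-2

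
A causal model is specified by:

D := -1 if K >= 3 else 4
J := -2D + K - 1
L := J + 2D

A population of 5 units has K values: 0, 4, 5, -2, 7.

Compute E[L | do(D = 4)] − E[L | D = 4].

3.8

do(D=4) breaks D's dependence on K. With D=4 fixed, L across the units is -1, 3, 4, -3, 6, mean 1.8.
E[L|D=4] averages over only the 2 units with D=4 (K = 0, -2): L = -1, -3, mean -2.
Difference = 1.8 − (-2) = 3.8.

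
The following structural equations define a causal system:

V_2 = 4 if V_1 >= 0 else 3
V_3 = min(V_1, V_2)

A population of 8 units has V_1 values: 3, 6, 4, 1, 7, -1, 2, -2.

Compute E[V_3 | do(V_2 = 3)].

1.5

do(V_2=3) breaks V_2's dependence on V_1. With V_2=3 fixed, V_3 across the units is 3, 3, 3, 1, 3, -1, 2, -2, mean 1.5.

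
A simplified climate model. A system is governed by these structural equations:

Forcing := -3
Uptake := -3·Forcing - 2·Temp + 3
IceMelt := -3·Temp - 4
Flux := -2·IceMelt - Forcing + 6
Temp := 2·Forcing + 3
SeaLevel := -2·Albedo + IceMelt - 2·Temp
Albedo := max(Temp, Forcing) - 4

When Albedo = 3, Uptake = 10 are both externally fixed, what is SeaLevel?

Setting Albedo = 3, Uptake = 10 by intervention discards those variables' equations.
Temp = 2·Forcing + 3  [with Forcing=-3]  = -3
IceMelt = -3·Temp - 4  [with Temp=-3]  = 5
SeaLevel = -2·Albedo + IceMelt - 2·Temp  [with Albedo=3, IceMelt=5, Temp=-3]  = 5

5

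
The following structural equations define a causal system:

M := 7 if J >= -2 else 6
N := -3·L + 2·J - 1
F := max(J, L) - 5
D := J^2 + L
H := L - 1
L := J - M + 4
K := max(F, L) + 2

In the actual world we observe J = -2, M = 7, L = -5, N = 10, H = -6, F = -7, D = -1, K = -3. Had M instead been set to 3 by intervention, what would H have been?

do(M=3) replaces the equation M := 7 if J >= -2 else 6 with the constant M = 3.
L = J - M + 4  [with J=-2, M=3]  = -1
H = L - 1  [with L=-1]  = -2

-2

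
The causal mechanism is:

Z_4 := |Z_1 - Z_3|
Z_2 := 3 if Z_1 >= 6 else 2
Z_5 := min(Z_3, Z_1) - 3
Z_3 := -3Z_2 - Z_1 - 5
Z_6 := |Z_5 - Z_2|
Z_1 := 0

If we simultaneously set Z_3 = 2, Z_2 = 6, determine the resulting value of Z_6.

Setting Z_3 = 2, Z_2 = 6 by intervention discards those variables' equations.
Z_5 = min(Z_3, Z_1) - 3  [with Z_3=2, Z_1=0]  = -3
Z_6 = |Z_5 - Z_2|  [with Z_5=-3, Z_2=6]  = 9

9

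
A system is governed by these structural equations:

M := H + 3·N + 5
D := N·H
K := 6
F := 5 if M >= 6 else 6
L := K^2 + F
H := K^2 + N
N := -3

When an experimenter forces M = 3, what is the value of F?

Intervening sets M = 3 and removes its equation (M := H + 3·N + 5).
F = 5 if M >= 6 else 6  [with M=3]  = 6

6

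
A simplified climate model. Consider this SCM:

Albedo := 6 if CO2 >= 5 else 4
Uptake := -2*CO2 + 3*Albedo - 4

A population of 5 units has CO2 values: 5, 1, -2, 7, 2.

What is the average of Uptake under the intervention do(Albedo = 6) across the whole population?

The intervention sets Albedo=6 in all 5 units regardless of CO2. Recomputing Uptake per unit gives 4, 12, 18, 0, 10; average 8.8.

8.8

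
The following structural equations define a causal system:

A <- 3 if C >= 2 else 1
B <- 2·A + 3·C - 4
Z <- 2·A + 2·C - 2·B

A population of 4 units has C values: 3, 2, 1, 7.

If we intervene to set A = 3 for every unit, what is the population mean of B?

Every unit gets A=3 under the intervention. B values become 11, 8, 5, 23; E[B|do(A=3)] = 11.75.

11.75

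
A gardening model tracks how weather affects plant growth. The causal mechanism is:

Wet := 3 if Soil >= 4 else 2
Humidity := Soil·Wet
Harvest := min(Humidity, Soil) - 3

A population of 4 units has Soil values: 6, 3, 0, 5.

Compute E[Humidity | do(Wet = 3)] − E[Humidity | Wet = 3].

-6

do(Wet=3) breaks Wet's dependence on Soil. With Wet=3 fixed, Humidity across the units is 18, 9, 0, 15, mean 10.5.
E[Humidity|Wet=3] averages over only the 2 units with Wet=3 (Soil = 6, 5): Humidity = 18, 15, mean 16.5.
Difference = 10.5 − 16.5 = -6.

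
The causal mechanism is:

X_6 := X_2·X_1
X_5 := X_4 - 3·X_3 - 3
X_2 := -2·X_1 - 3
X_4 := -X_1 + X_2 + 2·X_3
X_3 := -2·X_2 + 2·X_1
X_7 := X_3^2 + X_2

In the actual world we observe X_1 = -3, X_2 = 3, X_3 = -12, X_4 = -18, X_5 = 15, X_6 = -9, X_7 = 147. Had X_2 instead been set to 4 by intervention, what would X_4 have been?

Under do(X_2=4), the mechanism X_2 := -2·X_1 - 3 is discarded; X_2 is fixed at 4.
X_3 = -2·X_2 + 2·X_1  [with X_2=4, X_1=-3]  = -14
X_4 = -X_1 + X_2 + 2·X_3  [with X_1=-3, X_2=4, X_3=-14]  = -21

-21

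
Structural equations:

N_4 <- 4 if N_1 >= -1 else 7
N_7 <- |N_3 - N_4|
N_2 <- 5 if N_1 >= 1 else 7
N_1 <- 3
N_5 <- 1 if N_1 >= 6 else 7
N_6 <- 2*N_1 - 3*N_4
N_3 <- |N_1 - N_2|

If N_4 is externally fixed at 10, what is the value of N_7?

8

The intervention breaks the incoming arrows to N_4: N_4 <- 4 if N_1 >= -1 else 7 no longer applies, and N_4 = 10.
N_2 = 5 if N_1 >= 1 else 7  [with N_1=3]  = 5
N_3 = |N_1 - N_2|  [with N_1=3, N_2=5]  = 2
N_7 = |N_3 - N_4|  [with N_3=2, N_4=10]  = 8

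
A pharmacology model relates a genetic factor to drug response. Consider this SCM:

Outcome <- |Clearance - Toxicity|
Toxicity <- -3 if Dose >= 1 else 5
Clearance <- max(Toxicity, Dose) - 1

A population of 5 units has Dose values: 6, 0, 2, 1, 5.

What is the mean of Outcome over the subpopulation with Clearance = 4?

E[Outcome|Clearance=4] averages over only the 2 units with Clearance=4 (Dose = 0, 5): Outcome = 1, 7, mean 4.

4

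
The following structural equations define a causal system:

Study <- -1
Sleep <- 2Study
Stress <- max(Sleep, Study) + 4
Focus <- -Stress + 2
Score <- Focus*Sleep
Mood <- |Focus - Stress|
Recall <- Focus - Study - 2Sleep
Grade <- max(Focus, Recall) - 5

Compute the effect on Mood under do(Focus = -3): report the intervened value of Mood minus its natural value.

2

Under do(Focus=-3), the mechanism Focus <- -Stress + 2 is discarded; Focus is fixed at -3.
Sleep = 2Study  [with Study=-1]  = -2
Stress = max(Sleep, Study) + 4  [with Sleep=-2, Study=-1]  = 3
Mood = |Focus - Stress|  [with Focus=-3, Stress=3]  = 6
Without intervention: Sleep = 2Study  [with Study=-1]  = -2; Stress = max(Sleep, Study) + 4  [with Sleep=-2, Study=-1]  = 3; Focus = -Stress + 2  [with Stress=3]  = -1; Mood = |Focus - Stress|  [with Focus=-1, Stress=3]  = 4.
Change = 6 − 4 = 2.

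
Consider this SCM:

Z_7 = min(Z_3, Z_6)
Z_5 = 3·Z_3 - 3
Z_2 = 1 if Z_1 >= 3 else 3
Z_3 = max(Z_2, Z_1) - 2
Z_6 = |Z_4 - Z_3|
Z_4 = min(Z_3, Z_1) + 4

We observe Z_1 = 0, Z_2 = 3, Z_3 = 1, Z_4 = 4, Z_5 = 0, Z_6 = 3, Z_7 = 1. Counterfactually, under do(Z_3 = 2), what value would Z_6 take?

The intervention breaks the incoming arrows to Z_3: Z_3 = max(Z_2, Z_1) - 2 no longer applies, and Z_3 = 2.
Z_4 = min(Z_3, Z_1) + 4  [with Z_3=2, Z_1=0]  = 4
Z_6 = |Z_4 - Z_3|  [with Z_4=4, Z_3=2]  = 2

2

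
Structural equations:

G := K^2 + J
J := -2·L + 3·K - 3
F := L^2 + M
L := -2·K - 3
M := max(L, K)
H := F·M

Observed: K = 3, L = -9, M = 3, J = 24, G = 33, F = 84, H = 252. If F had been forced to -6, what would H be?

-18

Intervening sets F = -6 and removes its equation (F := L^2 + M).
L = -2·K - 3  [with K=3]  = -9
M = max(L, K)  [with L=-9, K=3]  = 3
H = F·M  [with F=-6, M=3]  = -18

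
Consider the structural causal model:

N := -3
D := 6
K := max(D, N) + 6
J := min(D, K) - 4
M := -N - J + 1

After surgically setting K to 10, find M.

2

do(K=10) replaces the equation K := max(D, N) + 6 with the constant K = 10.
J = min(D, K) - 4  [with D=6, K=10]  = 2
M = -N - J + 1  [with N=-3, J=2]  = 2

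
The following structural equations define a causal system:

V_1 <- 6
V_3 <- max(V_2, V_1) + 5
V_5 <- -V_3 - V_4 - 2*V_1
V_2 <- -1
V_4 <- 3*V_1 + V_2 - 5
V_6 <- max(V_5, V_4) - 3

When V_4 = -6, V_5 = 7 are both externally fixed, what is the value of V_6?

The joint intervention fixes V_4 = -6, V_5 = 7, removing each variable's own equation.
V_6 = max(V_5, V_4) - 3  [with V_5=7, V_4=-6]  = 4

4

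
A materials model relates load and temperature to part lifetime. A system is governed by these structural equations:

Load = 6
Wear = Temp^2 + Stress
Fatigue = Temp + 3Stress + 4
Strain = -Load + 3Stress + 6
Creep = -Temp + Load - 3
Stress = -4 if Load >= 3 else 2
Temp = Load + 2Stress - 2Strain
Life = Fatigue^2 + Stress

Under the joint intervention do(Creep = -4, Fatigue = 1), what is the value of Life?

Under do(Creep = -4, Fatigue = 1), each intervened variable's structural equation is replaced by its fixed value.
Stress = -4 if Load >= 3 else 2  [with Load=6]  = -4
Life = Fatigue^2 + Stress  [with Fatigue=1, Stress=-4]  = -3

-3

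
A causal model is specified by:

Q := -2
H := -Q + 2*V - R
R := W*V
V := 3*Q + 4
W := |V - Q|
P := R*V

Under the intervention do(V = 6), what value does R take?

Under do(V=6), the mechanism V := 3*Q + 4 is discarded; V is fixed at 6.
W = |V - Q|  [with V=6, Q=-2]  = 8
R = W*V  [with W=8, V=6]  = 48

48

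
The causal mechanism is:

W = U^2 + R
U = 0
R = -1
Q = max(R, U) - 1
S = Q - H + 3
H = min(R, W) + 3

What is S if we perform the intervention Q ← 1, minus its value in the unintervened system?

2

Under do(Q=1), the mechanism Q = max(R, U) - 1 is discarded; Q is fixed at 1.
W = U^2 + R  [with U=0, R=-1]  = -1
H = min(R, W) + 3  [with R=-1, W=-1]  = 2
S = Q - H + 3  [with Q=1, H=2]  = 2
Without intervention: W = U^2 + R  [with U=0, R=-1]  = -1; Q = max(R, U) - 1  [with R=-1, U=0]  = -1; H = min(R, W) + 3  [with R=-1, W=-1]  = 2; S = Q - H + 3  [with Q=-1, H=2]  = 0.
Change = 2 − 0 = 2.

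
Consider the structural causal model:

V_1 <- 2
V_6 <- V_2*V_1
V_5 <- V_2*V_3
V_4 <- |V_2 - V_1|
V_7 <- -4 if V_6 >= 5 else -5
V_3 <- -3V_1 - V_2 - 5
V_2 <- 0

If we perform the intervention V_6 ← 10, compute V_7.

Intervening sets V_6 = 10 and removes its equation (V_6 <- V_2*V_1).
V_7 = -4 if V_6 >= 5 else -5  [with V_6=10]  = -4

-4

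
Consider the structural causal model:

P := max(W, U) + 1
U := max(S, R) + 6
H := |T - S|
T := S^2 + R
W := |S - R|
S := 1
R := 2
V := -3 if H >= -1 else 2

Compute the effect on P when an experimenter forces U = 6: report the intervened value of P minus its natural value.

-2

The intervention breaks the incoming arrows to U: U := max(S, R) + 6 no longer applies, and U = 6.
W = |S - R|  [with S=1, R=2]  = 1
P = max(W, U) + 1  [with W=1, U=6]  = 7
Without intervention: U = max(S, R) + 6  [with S=1, R=2]  = 8; W = |S - R|  [with S=1, R=2]  = 1; P = max(W, U) + 1  [with W=1, U=8]  = 9.
Change = 7 − 9 = -2.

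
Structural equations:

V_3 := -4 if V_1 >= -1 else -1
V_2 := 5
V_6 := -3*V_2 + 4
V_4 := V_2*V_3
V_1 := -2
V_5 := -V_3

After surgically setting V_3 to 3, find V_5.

do(V_3=3) replaces the equation V_3 := -4 if V_1 >= -1 else -1 with the constant V_3 = 3.
V_5 = -V_3  [with V_3=3]  = -3

-3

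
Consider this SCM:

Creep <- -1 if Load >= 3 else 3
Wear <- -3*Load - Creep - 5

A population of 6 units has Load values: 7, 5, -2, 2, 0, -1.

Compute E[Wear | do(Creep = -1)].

do(Creep=-1) breaks Creep's dependence on Load. With Creep=-1 fixed, Wear across the units is -25, -19, 2, -10, -4, -1, mean -9.5.

-9.5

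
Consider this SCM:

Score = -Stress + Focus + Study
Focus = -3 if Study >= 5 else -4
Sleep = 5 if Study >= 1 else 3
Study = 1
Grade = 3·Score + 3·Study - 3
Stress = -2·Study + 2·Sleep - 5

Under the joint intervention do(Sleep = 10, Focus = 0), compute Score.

-12

Setting Sleep = 10, Focus = 0 by intervention discards those variables' equations.
Stress = -2·Study + 2·Sleep - 5  [with Study=1, Sleep=10]  = 13
Score = -Stress + Focus + Study  [with Stress=13, Focus=0, Study=1]  = -12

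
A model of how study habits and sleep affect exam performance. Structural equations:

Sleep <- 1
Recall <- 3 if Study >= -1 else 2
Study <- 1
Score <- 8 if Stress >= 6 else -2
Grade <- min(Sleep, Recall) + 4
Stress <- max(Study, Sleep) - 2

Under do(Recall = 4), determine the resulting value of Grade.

The intervention breaks the incoming arrows to Recall: Recall <- 3 if Study >= -1 else 2 no longer applies, and Recall = 4.
Grade = min(Sleep, Recall) + 4  [with Sleep=1, Recall=4]  = 5

5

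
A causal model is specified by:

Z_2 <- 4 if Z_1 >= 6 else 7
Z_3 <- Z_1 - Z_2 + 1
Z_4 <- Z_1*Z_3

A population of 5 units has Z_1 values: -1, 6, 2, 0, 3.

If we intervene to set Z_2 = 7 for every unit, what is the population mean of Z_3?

-4

do(Z_2=7) breaks Z_2's dependence on Z_1. With Z_2=7 fixed, Z_3 across the units is -7, 0, -4, -6, -3, mean -4.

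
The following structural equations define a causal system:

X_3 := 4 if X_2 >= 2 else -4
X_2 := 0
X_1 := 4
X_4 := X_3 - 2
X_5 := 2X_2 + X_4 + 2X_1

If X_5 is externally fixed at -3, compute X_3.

-4

do(X_5=-3) replaces the equation X_5 := 2X_2 + X_4 + 2X_1 with the constant X_5 = -3.
X_3 is not downstream of the intervention, so its value is determined by the original equations.
X_3 = 4 if X_2 >= 2 else -4  [with X_2=0]  = -4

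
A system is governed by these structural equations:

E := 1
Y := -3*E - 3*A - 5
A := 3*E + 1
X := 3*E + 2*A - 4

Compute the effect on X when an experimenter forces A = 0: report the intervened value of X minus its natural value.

-8

The intervention breaks the incoming arrows to A: A := 3*E + 1 no longer applies, and A = 0.
X = 3*E + 2*A - 4  [with E=1, A=0]  = -1
Without intervention: A = 3*E + 1  [with E=1]  = 4; X = 3*E + 2*A - 4  [with E=1, A=4]  = 7.
Change = -1 − 7 = -8.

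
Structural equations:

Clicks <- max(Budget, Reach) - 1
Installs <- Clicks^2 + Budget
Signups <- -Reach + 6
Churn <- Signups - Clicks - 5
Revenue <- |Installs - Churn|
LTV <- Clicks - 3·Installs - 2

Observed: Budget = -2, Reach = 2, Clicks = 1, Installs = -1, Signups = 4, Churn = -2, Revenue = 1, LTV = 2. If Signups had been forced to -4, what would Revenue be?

Under do(Signups=-4), the mechanism Signups <- -Reach + 6 is discarded; Signups is fixed at -4.
Clicks = max(Budget, Reach) - 1  [with Budget=-2, Reach=2]  = 1
Installs = Clicks^2 + Budget  [with Clicks=1, Budget=-2]  = -1
Churn = Signups - Clicks - 5  [with Signups=-4, Clicks=1]  = -10
Revenue = |Installs - Churn|  [with Installs=-1, Churn=-10]  = 9

9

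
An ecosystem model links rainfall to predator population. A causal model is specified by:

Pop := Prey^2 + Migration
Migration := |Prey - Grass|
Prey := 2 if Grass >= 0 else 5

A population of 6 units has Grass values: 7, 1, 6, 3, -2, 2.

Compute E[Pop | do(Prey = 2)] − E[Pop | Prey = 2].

Under do(Prey=2), Prey's equation is replaced by Prey=2 for every unit. Per-unit Pop: 9, 5, 8, 5, 8, 4. Mean = 6.5.
E[Pop|Prey=2] averages over only the 5 units with Prey=2 (Grass = 7, 1, 6, 3, 2): Pop = 9, 5, 8, 5, 4, mean 6.2.
Difference = 6.5 − 6.2 = 0.3.

0.3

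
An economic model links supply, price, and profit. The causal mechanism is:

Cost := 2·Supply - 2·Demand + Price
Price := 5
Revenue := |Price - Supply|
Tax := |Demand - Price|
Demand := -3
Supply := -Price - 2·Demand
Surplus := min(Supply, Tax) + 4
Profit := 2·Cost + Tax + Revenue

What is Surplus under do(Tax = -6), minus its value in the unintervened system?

Intervening sets Tax = -6 and removes its equation (Tax := |Demand - Price|).
Supply = -Price - 2·Demand  [with Price=5, Demand=-3]  = 1
Surplus = min(Supply, Tax) + 4  [with Supply=1, Tax=-6]  = -2
Without intervention: Supply = -Price - 2·Demand  [with Price=5, Demand=-3]  = 1; Tax = |Demand - Price|  [with Demand=-3, Price=5]  = 8; Surplus = min(Supply, Tax) + 4  [with Supply=1, Tax=8]  = 5.
Change = -2 − 5 = -7.

-7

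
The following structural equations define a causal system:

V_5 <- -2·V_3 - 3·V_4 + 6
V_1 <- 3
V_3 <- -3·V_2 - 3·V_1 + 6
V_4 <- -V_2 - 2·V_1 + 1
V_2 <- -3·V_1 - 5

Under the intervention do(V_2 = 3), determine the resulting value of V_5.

do(V_2=3) replaces the equation V_2 <- -3·V_1 - 5 with the constant V_2 = 3.
V_3 = -3·V_2 - 3·V_1 + 6  [with V_2=3, V_1=3]  = -12
V_4 = -V_2 - 2·V_1 + 1  [with V_2=3, V_1=3]  = -8
V_5 = -2·V_3 - 3·V_4 + 6  [with V_3=-12, V_4=-8]  = 54

54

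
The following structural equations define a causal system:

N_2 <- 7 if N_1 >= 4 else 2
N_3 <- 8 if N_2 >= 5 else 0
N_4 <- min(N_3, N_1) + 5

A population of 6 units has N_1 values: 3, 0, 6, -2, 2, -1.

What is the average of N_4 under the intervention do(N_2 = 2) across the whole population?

Every unit gets N_2=2 under the intervention. N_4 values become 5, 5, 5, 3, 5, 4; E[N_4|do(N_2=2)] = 4.5.

4.5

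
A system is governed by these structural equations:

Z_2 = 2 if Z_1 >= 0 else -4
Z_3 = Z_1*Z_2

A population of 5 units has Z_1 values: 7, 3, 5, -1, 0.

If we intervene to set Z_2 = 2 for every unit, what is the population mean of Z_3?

5.6

Every unit gets Z_2=2 under the intervention. Z_3 values become 14, 6, 10, -2, 0; E[Z_3|do(Z_2=2)] = 5.6.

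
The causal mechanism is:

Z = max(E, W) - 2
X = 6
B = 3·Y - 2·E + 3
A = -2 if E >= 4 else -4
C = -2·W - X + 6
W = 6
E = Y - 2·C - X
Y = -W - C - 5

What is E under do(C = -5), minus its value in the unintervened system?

-21

do(C=-5) replaces the equation C = -2·W - X + 6 with the constant C = -5.
Y = -W - C - 5  [with W=6, C=-5]  = -6
E = Y - 2·C - X  [with Y=-6, C=-5, X=6]  = -2
Without intervention: C = -2·W - X + 6  [with W=6, X=6]  = -12; Y = -W - C - 5  [with W=6, C=-12]  = 1; E = Y - 2·C - X  [with Y=1, C=-12, X=6]  = 19.
Change = -2 − 19 = -21.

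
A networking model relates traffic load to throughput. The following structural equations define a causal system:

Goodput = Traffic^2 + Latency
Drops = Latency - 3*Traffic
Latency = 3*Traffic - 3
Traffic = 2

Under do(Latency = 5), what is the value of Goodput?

Under do(Latency=5), the mechanism Latency = 3*Traffic - 3 is discarded; Latency is fixed at 5.
Goodput = Traffic^2 + Latency  [with Traffic=2, Latency=5]  = 9

9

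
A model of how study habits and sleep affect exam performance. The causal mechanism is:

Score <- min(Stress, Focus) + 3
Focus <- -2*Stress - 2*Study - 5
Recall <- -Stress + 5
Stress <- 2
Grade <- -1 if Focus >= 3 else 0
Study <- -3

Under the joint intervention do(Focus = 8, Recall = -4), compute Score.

5

The joint intervention fixes Focus = 8, Recall = -4, removing each variable's own equation.
Score = min(Stress, Focus) + 3  [with Stress=2, Focus=8]  = 5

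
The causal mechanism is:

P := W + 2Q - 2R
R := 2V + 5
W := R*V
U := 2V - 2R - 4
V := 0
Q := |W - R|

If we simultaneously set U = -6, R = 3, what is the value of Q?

3

Setting U = -6, R = 3 by intervention discards those variables' equations.
W = R*V  [with R=3, V=0]  = 0
Q = |W - R|  [with W=0, R=3]  = 3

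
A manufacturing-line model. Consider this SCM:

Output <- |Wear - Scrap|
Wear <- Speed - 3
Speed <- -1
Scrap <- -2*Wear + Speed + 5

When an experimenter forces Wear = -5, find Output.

Under do(Wear=-5), the mechanism Wear <- Speed - 3 is discarded; Wear is fixed at -5.
Scrap = -2*Wear + Speed + 5  [with Wear=-5, Speed=-1]  = 14
Output = |Wear - Scrap|  [with Wear=-5, Scrap=14]  = 19

19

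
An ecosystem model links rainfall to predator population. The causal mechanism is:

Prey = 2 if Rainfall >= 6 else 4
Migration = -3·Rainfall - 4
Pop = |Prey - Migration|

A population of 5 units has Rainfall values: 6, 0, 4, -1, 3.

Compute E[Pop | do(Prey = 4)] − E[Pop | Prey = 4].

Every unit gets Prey=4 under the intervention. Pop values become 26, 8, 20, 5, 17; E[Pop|do(Prey=4)] = 15.2.
E[Pop|Prey=4] averages over only the 4 units with Prey=4 (Rainfall = 0, 4, -1, 3): Pop = 8, 20, 5, 17, mean 12.5.
Difference = 15.2 − 12.5 = 2.7.

2.7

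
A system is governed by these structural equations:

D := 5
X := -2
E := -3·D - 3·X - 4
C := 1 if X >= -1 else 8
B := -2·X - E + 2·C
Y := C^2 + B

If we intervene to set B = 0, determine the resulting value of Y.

64

The intervention breaks the incoming arrows to B: B := -2·X - E + 2·C no longer applies, and B = 0.
C = 1 if X >= -1 else 8  [with X=-2]  = 8
Y = C^2 + B  [with C=8, B=0]  = 64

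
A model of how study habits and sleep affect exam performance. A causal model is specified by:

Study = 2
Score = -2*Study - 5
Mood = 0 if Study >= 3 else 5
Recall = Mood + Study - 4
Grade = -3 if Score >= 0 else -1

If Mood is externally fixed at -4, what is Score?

Under do(Mood=-4), the mechanism Mood = 0 if Study >= 3 else 5 is discarded; Mood is fixed at -4.
Since Score is not a descendant of the intervened variable, it is unaffected.
Score = -2*Study - 5  [with Study=2]  = -9

-9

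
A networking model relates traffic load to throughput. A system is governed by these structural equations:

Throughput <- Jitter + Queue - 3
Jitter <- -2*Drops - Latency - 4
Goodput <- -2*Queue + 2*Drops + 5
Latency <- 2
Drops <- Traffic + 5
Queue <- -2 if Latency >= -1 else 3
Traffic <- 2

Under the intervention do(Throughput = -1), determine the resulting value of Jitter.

-20

do(Throughput=-1) replaces the equation Throughput <- Jitter + Queue - 3 with the constant Throughput = -1.
Since Jitter is not a descendant of the intervened variable, it is unaffected.
Drops = Traffic + 5  [with Traffic=2]  = 7
Jitter = -2*Drops - Latency - 4  [with Drops=7, Latency=2]  = -20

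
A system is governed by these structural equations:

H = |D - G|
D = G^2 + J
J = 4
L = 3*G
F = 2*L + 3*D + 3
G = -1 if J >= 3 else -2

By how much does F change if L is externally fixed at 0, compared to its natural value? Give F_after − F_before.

Under do(L=0), the mechanism L = 3*G is discarded; L is fixed at 0.
G = -1 if J >= 3 else -2  [with J=4]  = -1
D = G^2 + J  [with G=-1, J=4]  = 5
F = 2*L + 3*D + 3  [with L=0, D=5]  = 18
Without intervention: G = -1 if J >= 3 else -2  [with J=4]  = -1; D = G^2 + J  [with G=-1, J=4]  = 5; L = 3*G  [with G=-1]  = -3; F = 2*L + 3*D + 3  [with L=-3, D=5]  = 12.
Change = 18 − 12 = 6.

6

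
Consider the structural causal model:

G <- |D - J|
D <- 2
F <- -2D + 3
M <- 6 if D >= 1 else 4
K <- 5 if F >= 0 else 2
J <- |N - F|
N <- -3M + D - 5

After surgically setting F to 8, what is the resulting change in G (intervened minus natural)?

Under do(F=8), the mechanism F <- -2D + 3 is discarded; F is fixed at 8.
M = 6 if D >= 1 else 4  [with D=2]  = 6
N = -3M + D - 5  [with M=6, D=2]  = -21
J = |N - F|  [with N=-21, F=8]  = 29
G = |D - J|  [with D=2, J=29]  = 27
Without intervention: F = -2D + 3  [with D=2]  = -1; M = 6 if D >= 1 else 4  [with D=2]  = 6; N = -3M + D - 5  [with M=6, D=2]  = -21; J = |N - F|  [with N=-21, F=-1]  = 20; G = |D - J|  [with D=2, J=20]  = 18.
Change = 27 − 18 = 9.

9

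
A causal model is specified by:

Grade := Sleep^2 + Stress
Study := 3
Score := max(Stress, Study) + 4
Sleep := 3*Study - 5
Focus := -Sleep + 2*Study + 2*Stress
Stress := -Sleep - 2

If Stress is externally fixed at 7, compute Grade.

23

The intervention breaks the incoming arrows to Stress: Stress := -Sleep - 2 no longer applies, and Stress = 7.
Sleep = 3*Study - 5  [with Study=3]  = 4
Grade = Sleep^2 + Stress  [with Sleep=4, Stress=7]  = 23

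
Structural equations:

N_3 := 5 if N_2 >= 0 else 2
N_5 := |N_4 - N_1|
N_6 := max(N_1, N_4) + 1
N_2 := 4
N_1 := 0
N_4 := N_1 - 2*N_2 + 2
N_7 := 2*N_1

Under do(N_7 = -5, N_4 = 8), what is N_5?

8

Under do(N_7 = -5, N_4 = 8), each intervened variable's structural equation is replaced by its fixed value.
N_5 = |N_4 - N_1|  [with N_4=8, N_1=0]  = 8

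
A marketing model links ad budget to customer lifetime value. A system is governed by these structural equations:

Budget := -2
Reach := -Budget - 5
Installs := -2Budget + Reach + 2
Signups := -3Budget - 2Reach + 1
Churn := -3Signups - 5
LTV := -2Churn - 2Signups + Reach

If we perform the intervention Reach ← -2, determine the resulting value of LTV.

Under do(Reach=-2), the mechanism Reach := -Budget - 5 is discarded; Reach is fixed at -2.
Signups = -3Budget - 2Reach + 1  [with Budget=-2, Reach=-2]  = 11
Churn = -3Signups - 5  [with Signups=11]  = -38
LTV = -2Churn - 2Signups + Reach  [with Churn=-38, Signups=11, Reach=-2]  = 52

52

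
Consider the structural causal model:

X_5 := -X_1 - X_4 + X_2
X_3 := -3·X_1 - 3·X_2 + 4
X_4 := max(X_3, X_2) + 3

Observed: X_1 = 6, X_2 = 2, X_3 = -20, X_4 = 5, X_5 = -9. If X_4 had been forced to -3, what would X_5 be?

-1

Intervening sets X_4 = -3 and removes its equation (X_4 := max(X_3, X_2) + 3).
X_5 = -X_1 - X_4 + X_2  [with X_1=6, X_4=-3, X_2=2]  = -1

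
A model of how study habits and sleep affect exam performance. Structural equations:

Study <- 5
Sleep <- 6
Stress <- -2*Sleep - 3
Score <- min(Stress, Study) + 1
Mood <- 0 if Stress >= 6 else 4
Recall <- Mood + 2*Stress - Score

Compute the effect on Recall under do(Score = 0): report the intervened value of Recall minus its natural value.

Under do(Score=0), the mechanism Score <- min(Stress, Study) + 1 is discarded; Score is fixed at 0.
Stress = -2*Sleep - 3  [with Sleep=6]  = -15
Mood = 0 if Stress >= 6 else 4  [with Stress=-15]  = 4
Recall = Mood + 2*Stress - Score  [with Mood=4, Stress=-15, Score=0]  = -26
Without intervention: Stress = -2*Sleep - 3  [with Sleep=6]  = -15; Score = min(Stress, Study) + 1  [with Stress=-15, Study=5]  = -14; Mood = 0 if Stress >= 6 else 4  [with Stress=-15]  = 4; Recall = Mood + 2*Stress - Score  [with Mood=4, Stress=-15, Score=-14]  = -12.
Change = -26 − (-12) = -14.

-14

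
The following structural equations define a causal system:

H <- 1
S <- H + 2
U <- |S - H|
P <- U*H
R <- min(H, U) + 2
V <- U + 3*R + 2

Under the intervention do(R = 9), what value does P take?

2

The intervention breaks the incoming arrows to R: R <- min(H, U) + 2 no longer applies, and R = 9.
Since P is not a descendant of the intervened variable, it is unaffected.
S = H + 2  [with H=1]  = 3
U = |S - H|  [with S=3, H=1]  = 2
P = U*H  [with U=2, H=1]  = 2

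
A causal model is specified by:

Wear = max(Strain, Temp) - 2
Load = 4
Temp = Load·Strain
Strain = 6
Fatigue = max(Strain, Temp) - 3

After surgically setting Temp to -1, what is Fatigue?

3

do(Temp=-1) replaces the equation Temp = Load·Strain with the constant Temp = -1.
Fatigue = max(Strain, Temp) - 3  [with Strain=6, Temp=-1]  = 3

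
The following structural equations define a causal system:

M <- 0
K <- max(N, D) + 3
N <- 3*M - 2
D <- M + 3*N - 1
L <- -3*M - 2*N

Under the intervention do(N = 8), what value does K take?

26

do(N=8) replaces the equation N <- 3*M - 2 with the constant N = 8.
D = M + 3*N - 1  [with M=0, N=8]  = 23
K = max(N, D) + 3  [with N=8, D=23]  = 26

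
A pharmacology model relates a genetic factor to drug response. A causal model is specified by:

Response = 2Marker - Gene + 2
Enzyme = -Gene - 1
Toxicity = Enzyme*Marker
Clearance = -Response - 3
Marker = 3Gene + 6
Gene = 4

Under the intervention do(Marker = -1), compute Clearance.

The intervention breaks the incoming arrows to Marker: Marker = 3Gene + 6 no longer applies, and Marker = -1.
Response = 2Marker - Gene + 2  [with Marker=-1, Gene=4]  = -4
Clearance = -Response - 3  [with Response=-4]  = 1

1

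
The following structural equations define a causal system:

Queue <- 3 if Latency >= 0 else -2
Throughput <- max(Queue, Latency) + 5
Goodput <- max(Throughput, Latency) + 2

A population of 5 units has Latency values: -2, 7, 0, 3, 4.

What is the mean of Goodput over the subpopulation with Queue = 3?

Conditioning on Queue=3 selects the 4 unit(s) with Latency ∈ {7, 0, 3, 4}. Their Goodput values: 14, 10, 10, 11. Mean = 11.25.

11.25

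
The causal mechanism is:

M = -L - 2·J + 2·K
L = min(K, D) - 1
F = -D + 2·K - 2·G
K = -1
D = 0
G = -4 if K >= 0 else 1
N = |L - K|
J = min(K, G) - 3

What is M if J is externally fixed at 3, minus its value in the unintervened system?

-14

Under do(J=3), the mechanism J = min(K, G) - 3 is discarded; J is fixed at 3.
L = min(K, D) - 1  [with K=-1, D=0]  = -2
M = -L - 2·J + 2·K  [with L=-2, J=3, K=-1]  = -6
Without intervention: L = min(K, D) - 1  [with K=-1, D=0]  = -2; G = -4 if K >= 0 else 1  [with K=-1]  = 1; J = min(K, G) - 3  [with K=-1, G=1]  = -4; M = -L - 2·J + 2·K  [with L=-2, J=-4, K=-1]  = 8.
Change = -6 − 8 = -14.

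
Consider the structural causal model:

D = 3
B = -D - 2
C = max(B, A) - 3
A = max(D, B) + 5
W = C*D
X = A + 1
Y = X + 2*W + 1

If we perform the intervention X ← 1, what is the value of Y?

Intervening sets X = 1 and removes its equation (X = A + 1).
B = -D - 2  [with D=3]  = -5
A = max(D, B) + 5  [with D=3, B=-5]  = 8
C = max(B, A) - 3  [with B=-5, A=8]  = 5
W = C*D  [with C=5, D=3]  = 15
Y = X + 2*W + 1  [with X=1, W=15]  = 32

32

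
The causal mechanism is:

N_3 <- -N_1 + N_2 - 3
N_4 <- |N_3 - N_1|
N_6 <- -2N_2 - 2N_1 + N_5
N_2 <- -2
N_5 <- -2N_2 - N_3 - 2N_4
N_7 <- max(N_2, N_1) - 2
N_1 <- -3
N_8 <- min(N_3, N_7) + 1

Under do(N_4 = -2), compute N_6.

Under do(N_4=-2), the mechanism N_4 <- |N_3 - N_1| is discarded; N_4 is fixed at -2.
N_3 = -N_1 + N_2 - 3  [with N_1=-3, N_2=-2]  = -2
N_5 = -2N_2 - N_3 - 2N_4  [with N_2=-2, N_3=-2, N_4=-2]  = 10
N_6 = -2N_2 - 2N_1 + N_5  [with N_2=-2, N_1=-3, N_5=10]  = 20

20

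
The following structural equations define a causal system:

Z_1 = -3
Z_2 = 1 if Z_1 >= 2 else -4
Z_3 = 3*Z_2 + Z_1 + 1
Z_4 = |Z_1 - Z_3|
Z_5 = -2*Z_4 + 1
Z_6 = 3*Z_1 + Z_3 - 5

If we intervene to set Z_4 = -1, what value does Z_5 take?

Intervening sets Z_4 = -1 and removes its equation (Z_4 = |Z_1 - Z_3|).
Z_5 = -2*Z_4 + 1  [with Z_4=-1]  = 3

3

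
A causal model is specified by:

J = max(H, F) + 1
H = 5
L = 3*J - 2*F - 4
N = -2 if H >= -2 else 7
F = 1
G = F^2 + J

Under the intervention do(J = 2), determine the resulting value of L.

The intervention breaks the incoming arrows to J: J = max(H, F) + 1 no longer applies, and J = 2.
L = 3*J - 2*F - 4  [with J=2, F=1]  = 0

0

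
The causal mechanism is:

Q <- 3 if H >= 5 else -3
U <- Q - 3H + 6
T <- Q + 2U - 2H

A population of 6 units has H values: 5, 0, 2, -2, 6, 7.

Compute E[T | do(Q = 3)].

The intervention sets Q=3 in all 6 units regardless of H. Recomputing T per unit gives -19, 21, 5, 37, -27, -35; average -3.

-3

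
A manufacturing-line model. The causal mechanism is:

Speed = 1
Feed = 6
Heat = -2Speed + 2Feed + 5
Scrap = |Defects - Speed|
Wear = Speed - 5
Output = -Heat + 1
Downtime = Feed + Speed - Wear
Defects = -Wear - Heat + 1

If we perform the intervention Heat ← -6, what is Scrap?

The intervention breaks the incoming arrows to Heat: Heat = -2Speed + 2Feed + 5 no longer applies, and Heat = -6.
Wear = Speed - 5  [with Speed=1]  = -4
Defects = -Wear - Heat + 1  [with Wear=-4, Heat=-6]  = 11
Scrap = |Defects - Speed|  [with Defects=11, Speed=1]  = 10

10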